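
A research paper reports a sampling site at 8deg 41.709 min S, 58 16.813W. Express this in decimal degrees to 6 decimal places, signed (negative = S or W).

φ: 8 + 41.709/60 = 8.6951500
hemisphere S, so the sign is −
Longitude: 16.813′ = 0.280217°; total 58.2802167
W → negative

-8.695150, -58.280217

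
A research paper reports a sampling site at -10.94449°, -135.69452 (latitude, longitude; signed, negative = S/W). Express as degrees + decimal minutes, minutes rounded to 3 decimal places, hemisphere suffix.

Latitude is negative → S; |value| = 10.944490
Latitude: minutes = (10.944490 − 10) × 60 = 56.66940
Longitude is negative → W; |value| = 135.694520
Longitude: 135° + 0.694520 × 60 = 135° 41.67120′

10° 56.669′ S, 135° 41.671′ W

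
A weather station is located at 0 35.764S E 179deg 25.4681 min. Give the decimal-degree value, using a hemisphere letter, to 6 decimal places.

0.596067° S, 179.424468° E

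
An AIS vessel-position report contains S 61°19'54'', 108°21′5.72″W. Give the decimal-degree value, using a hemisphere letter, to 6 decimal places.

61.331667° S, 108.351589° W

Latitude: 61° + 19/60 + 54/3600 = 61 + 0.316667 + 0.015000 = 61.3316667
Longitude: 21′ + 5.72″ = 21.09533′; 108 + 21.09533/60 = 108.3515889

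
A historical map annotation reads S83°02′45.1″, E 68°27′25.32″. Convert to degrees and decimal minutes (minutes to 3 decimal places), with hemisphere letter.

Lat: seconds/60 = 0.75167; minutes = 2 + 0.75167 = 2.75167
Lon: 27 + 25.32/60 = 27.42200′

83° 2.752′ S, 68° 27.422′ E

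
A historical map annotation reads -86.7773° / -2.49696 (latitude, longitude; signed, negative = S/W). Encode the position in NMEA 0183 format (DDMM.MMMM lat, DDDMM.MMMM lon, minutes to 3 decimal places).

8646.638,S / 00229.818,W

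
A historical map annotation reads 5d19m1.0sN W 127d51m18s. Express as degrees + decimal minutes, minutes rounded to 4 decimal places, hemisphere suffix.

Lat: seconds/60 = 0.01667; minutes = 19 + 0.01667 = 19.016667
Lon: 51 + 18/60 = 51.300000′

5° 19.0167′ N, 127° 51.3000′ W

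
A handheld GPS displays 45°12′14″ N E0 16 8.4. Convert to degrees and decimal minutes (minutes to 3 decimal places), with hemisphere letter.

φ: 12 + 14/60 = 12.23333′
Lon: seconds/60 = 0.14000; minutes = 16 + 0.14000 = 16.14000

45° 12.233′ N, 0° 16.140′ E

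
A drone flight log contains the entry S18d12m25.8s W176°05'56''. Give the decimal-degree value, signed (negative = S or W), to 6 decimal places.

-18.207167, -176.098889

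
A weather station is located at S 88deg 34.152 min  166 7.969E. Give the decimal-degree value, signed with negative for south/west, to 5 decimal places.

-88.56920, 166.13282

Latitude: 88 + 34.152/60 = 88.569200
hemisphere S, so the sign is −
λ: 166 + 7.969/60 = 166.132817
E ⇒ keep positive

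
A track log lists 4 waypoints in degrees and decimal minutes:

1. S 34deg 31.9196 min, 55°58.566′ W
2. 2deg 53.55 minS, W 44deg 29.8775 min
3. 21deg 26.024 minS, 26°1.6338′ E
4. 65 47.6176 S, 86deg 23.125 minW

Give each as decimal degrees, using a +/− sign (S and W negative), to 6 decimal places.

1. -34.531993, -55.976100
2. -2.892500, -44.497958
3. -21.433733, 26.027230
4. -65.793627, -86.385417

Point 1:
  Latitude: 31.9196′ = 0.531993°; total 34.5319933
  S → negative
  Longitude: 58.566′ = 0.976100°; total 55.9761000
  W → negative
Point 2:
  φ: 2 + 53.55/60 = 2.8925000
  S ⇒ negate
  Longitude: 44 + 29.8775/60 = 44.4979583
  W → negative
Point 3:
  Lat: 21 + 26.024/60 = 21.4337333
  S ⇒ negate
  Lon: 26 + 1.6338/60 = 26.0272300
  E ⇒ keep positive
Point 4:
  φ: 47.6176′ = 0.793627°; total 65.7936267
  hemisphere S, so the sign is −
  λ: 86 + 23.125/60 = 86.3854167
  hemisphere W, so the sign is −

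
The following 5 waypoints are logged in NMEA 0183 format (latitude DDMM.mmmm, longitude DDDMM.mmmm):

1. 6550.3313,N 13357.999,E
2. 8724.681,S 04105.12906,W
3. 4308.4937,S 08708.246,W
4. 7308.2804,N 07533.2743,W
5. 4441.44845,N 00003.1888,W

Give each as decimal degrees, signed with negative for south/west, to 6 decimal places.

Point 1:
  Latitude: degrees = first 2 digits = 65, minutes = 50.3313; 65 + 50.3313/60 = 65.8388550
  N → positive
  Longitude: degrees = first 3 digits = 133, minutes = 57.999; 133 + 57.999/60 = 133.9666500
  E ⇒ keep positive
Point 2:
  Latitude: split at 2 digits → 87° and 24.681′; 87 + 24.681/60 = 87.4113500
  hemisphere S, so the sign is −
  Lon: degrees = first 3 digits = 41, minutes = 5.12906; 41 + 5.12906/60 = 41.0854843
  W → negative
Point 3:
  φ: degrees = first 2 digits = 43, minutes = 8.4937; 43 + 8.4937/60 = 43.1415617
  S ⇒ negate
  Longitude: degrees = first 3 digits = 87, minutes = 8.246; 87 + 8.246/60 = 87.1374333
  W ⇒ negate
Point 4:
  Lat: split at 2 digits → 73° and 8.2804′; 73 + 8.2804/60 = 73.1380067
  N ⇒ keep positive
  Longitude: degrees = first 3 digits = 75, minutes = 33.2743; 75 + 33.2743/60 = 75.5545717
  hemisphere W, so the sign is −
Point 5:
  φ: degrees = first 2 digits = 44, minutes = 41.44845; 44 + 41.44845/60 = 44.6908075
  N → positive
  Lon: degrees = first 3 digits = 0, minutes = 3.1888; 0 + 3.1888/60 = 0.0531467
  W ⇒ negate

1. 65.838855, 133.966650
2. -87.411350, -41.085484
3. -43.141562, -87.137433
4. 73.138007, -75.554572
5. 44.690808, -0.053147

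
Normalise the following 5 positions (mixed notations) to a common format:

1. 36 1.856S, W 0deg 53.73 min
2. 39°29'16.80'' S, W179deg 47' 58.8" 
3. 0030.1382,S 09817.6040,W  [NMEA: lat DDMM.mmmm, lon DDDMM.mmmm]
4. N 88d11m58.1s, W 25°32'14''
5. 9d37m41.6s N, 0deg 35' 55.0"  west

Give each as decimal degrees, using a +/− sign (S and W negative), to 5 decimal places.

1. -36.03093, -0.89550
2. -39.48800, -179.79967
3. -0.50230, -98.29340
4. 88.19947, -25.53722
5. 9.62822, -0.59861

Point 1:
  Latitude: 1.856′ = 0.030933°; total 36.030933
  S → negative
  Longitude: 53.73′ = 0.895500°; total 0.895500
  W → negative
Point 2:
  φ: 39 + 29/60 + 16.8/3600 = 39.488000
  S → negative
  Lon: 47′ + 58.8″ = 47.98000′; 179 + 47.98000/60 = 179.799667
  W → negative
Point 3:
  φ: degrees = first 2 digits = 0, minutes = 30.1382; 0 + 30.1382/60 = 0.502303
  S → negative
  Lon: degrees = first 3 digits = 98, minutes = 17.604; 98 + 17.604/60 = 98.293400
  hemisphere W, so the sign is −
Point 4:
  Latitude: 88° + 11/60 + 58.1/3600 = 88 + 0.183333 + 0.016139 = 88.199472
  N ⇒ keep positive
  Longitude: 25 + 32/60 + 14/3600 = 25.537222
  W ⇒ negate
Point 5:
  Lat: 9° + 37/60 + 41.6/3600 = 9 + 0.616667 + 0.011556 = 9.628222
  N ⇒ keep positive
  Longitude: 0 + 35/60 + 55/3600 = 0.598611
  hemisphere W, so the sign is −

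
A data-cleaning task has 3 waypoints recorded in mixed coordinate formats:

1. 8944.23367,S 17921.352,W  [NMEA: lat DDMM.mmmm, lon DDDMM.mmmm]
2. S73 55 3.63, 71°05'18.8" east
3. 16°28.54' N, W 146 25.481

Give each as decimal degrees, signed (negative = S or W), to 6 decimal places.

1. -89.737228, -179.355867
2. -73.917675, 71.088556
3. 16.475667, -146.424683

Point 1:
  Latitude: degrees = first 2 digits = 89, minutes = 44.23367; 89 + 44.23367/60 = 89.7372278
  S ⇒ negate
  Longitude: degrees = first 3 digits = 179, minutes = 21.352; 179 + 21.352/60 = 179.3558667
  W → negative
Point 2:
  φ: 55′ + 3.63″ = 55.06050′; 73 + 55.06050/60 = 73.9176750
  hemisphere S, so the sign is −
  Lon: 5′ + 18.8″ = 5.31333′; 71 + 5.31333/60 = 71.0885556
  E → positive
Point 3:
  Latitude: 28.54′ = 0.475667°; total 16.4756667
  N ⇒ keep positive
  Longitude: 146 + 25.481/60 = 146.4246833
  W ⇒ negate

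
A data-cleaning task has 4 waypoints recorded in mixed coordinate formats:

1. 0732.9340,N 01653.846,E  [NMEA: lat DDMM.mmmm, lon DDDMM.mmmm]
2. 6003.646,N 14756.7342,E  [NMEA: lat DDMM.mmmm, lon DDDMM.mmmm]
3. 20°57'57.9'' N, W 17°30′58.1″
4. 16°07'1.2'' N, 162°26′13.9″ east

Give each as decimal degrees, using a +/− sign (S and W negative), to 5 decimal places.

Point 1:
  φ: degrees = first 2 digits = 7, minutes = 32.934; 7 + 32.934/60 = 7.548900
  N → positive
  Longitude: split at 3 digits → 016° and 53.846′; 16 + 53.846/60 = 16.897433
  E → positive
Point 2:
  φ: split at 2 digits → 60° and 3.646′; 60 + 3.646/60 = 60.060767
  N → positive
  Longitude: degrees = first 3 digits = 147, minutes = 56.7342; 147 + 56.7342/60 = 147.945570
  E → positive
Point 3:
  φ: 20° + 57/60 + 57.9/3600 = 20 + 0.950000 + 0.016083 = 20.966083
  N ⇒ keep positive
  Longitude: 17 + 30/60 + 58.1/3600 = 17.516139
  hemisphere W, so the sign is −
Point 4:
  Lat: 16° + 7/60 + 1.2/3600 = 16 + 0.116667 + 0.000333 = 16.117000
  N ⇒ keep positive
  Lon: 26′ + 13.9″ = 26.23167′; 162 + 26.23167/60 = 162.437194
  E ⇒ keep positive

1. 7.54890, 16.89743
2. 60.06077, 147.94557
3. 20.96608, -17.51614
4. 16.11700, 162.43719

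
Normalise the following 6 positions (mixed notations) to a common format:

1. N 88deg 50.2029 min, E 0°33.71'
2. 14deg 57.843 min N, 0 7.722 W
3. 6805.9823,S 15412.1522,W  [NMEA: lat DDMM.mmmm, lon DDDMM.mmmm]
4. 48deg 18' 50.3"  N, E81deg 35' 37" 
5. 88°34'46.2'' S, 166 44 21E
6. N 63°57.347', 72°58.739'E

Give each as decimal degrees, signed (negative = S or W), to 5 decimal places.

Point 1:
  Latitude: 50.2029′ = 0.836715°; total 88.836715
  N → positive
  λ: 0 + 33.71/60 = 0.561833
  E ⇒ keep positive
Point 2:
  Lat: 14 + 57.843/60 = 14.964050
  N → positive
  Lon: 0 + 7.722/60 = 0.128700
  W → negative
Point 3:
  φ: degrees = first 2 digits = 68, minutes = 5.9823; 68 + 5.9823/60 = 68.099705
  hemisphere S, so the sign is −
  Longitude: split at 3 digits → 154° and 12.1522′; 154 + 12.1522/60 = 154.202537
  W ⇒ negate
Point 4:
  φ: 18′ + 50.3″ = 18.83833′; 48 + 18.83833/60 = 48.313972
  N → positive
  Lon: 81° + 35/60 + 37/3600 = 81 + 0.583333 + 0.010278 = 81.593611
  E ⇒ keep positive
Point 5:
  φ: 88° + 34/60 + 46.2/3600 = 88 + 0.566667 + 0.012833 = 88.579500
  S → negative
  Longitude: 166 + 44/60 + 21/3600 = 166.739167
  E ⇒ keep positive
Point 6:
  Latitude: 63 + 57.347/60 = 63.955783
  N ⇒ keep positive
  Lon: 58.739′ = 0.978983°; total 72.978983
  E ⇒ keep positive

1. 88.83672, 0.56183
2. 14.96405, -0.12870
3. -68.09971, -154.20254
4. 48.31397, 81.59361
5. -88.57950, 166.73917
6. 63.95578, 72.97898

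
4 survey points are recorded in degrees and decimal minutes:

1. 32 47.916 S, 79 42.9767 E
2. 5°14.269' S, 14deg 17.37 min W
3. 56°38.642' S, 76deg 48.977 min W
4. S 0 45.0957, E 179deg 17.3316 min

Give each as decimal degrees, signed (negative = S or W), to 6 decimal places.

1. -32.798600, 79.716278
2. -5.237817, -14.289500
3. -56.644033, -76.816283
4. -0.751595, 179.288860

Point 1:
  φ: 32 + 47.916/60 = 32.7986000
  hemisphere S, so the sign is −
  Longitude: 79 + 42.9767/60 = 79.7162783
  E ⇒ keep positive
Point 2:
  Latitude: 14.269′ = 0.237817°; total 5.2378167
  S → negative
  Lon: 17.37′ = 0.289500°; total 14.2895000
  W ⇒ negate
Point 3:
  Lat: 38.642′ = 0.644033°; total 56.6440333
  S ⇒ negate
  λ: 48.977′ = 0.816283°; total 76.8162833
  hemisphere W, so the sign is −
Point 4:
  Latitude: 0 + 45.0957/60 = 0.7515950
  S → negative
  Longitude: 17.3316′ = 0.288860°; total 179.2888600
  E → positive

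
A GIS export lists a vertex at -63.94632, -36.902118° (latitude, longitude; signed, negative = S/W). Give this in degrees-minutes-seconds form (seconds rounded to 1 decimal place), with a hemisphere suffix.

63°56′46.8″ S, 36°54′7.6″ W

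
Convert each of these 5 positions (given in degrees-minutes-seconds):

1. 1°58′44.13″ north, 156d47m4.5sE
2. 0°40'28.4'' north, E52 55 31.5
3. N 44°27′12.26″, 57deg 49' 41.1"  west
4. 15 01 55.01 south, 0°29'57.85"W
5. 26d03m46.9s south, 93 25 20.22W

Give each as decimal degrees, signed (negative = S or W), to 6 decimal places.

Point 1:
  Lat: 1 + 58/60 + 44.13/3600 = 1.9789250
  N → positive
  Lon: 47′ + 4.5″ = 47.07500′; 156 + 47.07500/60 = 156.7845833
  E ⇒ keep positive
Point 2:
  Lat: 40′ + 28.4″ = 40.47333′; 0 + 40.47333/60 = 0.6745556
  N ⇒ keep positive
  Longitude: 52 + 55/60 + 31.5/3600 = 52.9254167
  E → positive
Point 3:
  Latitude: 27′ + 12.26″ = 27.20433′; 44 + 27.20433/60 = 44.4534056
  N → positive
  Lon: 57 + 49/60 + 41.1/3600 = 57.8280833
  hemisphere W, so the sign is −
Point 4:
  Lat: 15 + 1/60 + 55.01/3600 = 15.0319472
  S → negative
  Lon: 0 + 29/60 + 57.85/3600 = 0.4994028
  hemisphere W, so the sign is −
Point 5:
  φ: 26° + 3/60 + 46.9/3600 = 26 + 0.050000 + 0.013028 = 26.0630278
  S ⇒ negate
  Lon: 93° + 25/60 + 20.22/3600 = 93 + 0.416667 + 0.005617 = 93.4222833
  hemisphere W, so the sign is −

1. 1.978925, 156.784583
2. 0.674556, 52.925417
3. 44.453406, -57.828083
4. -15.031947, -0.499403
5. -26.063028, -93.422283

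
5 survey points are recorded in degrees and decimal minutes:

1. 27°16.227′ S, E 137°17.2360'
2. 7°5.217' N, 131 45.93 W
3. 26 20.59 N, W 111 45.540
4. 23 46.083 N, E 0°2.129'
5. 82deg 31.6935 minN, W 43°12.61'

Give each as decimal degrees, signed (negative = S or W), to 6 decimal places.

1. -27.270450, 137.287267
2. 7.086950, -131.765500
3. 26.343167, -111.759000
4. 23.768050, 0.035483
5. 82.528225, -43.210167

Point 1:
  φ: 16.227′ = 0.270450°; total 27.2704500
  S ⇒ negate
  Longitude: 137 + 17.236/60 = 137.2872667
  E ⇒ keep positive
Point 2:
  Latitude: 5.217′ = 0.086950°; total 7.0869500
  N → positive
  λ: 45.93′ = 0.765500°; total 131.7655000
  W → negative
Point 3:
  Latitude: 20.59′ = 0.343167°; total 26.3431667
  N ⇒ keep positive
  Longitude: 111 + 45.54/60 = 111.7590000
  W → negative
Point 4:
  Latitude: 23 + 46.083/60 = 23.7680500
  N ⇒ keep positive
  Longitude: 2.129′ = 0.035483°; total 0.0354833
  E → positive
Point 5:
  φ: 31.6935′ = 0.528225°; total 82.5282250
  N → positive
  Longitude: 12.61′ = 0.210167°; total 43.2101667
  W ⇒ negate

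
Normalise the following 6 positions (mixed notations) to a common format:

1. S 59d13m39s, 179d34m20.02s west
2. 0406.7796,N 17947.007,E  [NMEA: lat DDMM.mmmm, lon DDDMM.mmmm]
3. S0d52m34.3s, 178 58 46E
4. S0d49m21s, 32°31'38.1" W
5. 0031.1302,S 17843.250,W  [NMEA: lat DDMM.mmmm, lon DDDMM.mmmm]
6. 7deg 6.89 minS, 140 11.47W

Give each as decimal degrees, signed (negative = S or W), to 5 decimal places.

1. -59.22750, -179.57223
2. 4.11299, 179.78345
3. -0.87619, 178.97944
4. -0.82250, -32.52725
5. -0.51884, -178.72083
6. -7.11483, -140.19117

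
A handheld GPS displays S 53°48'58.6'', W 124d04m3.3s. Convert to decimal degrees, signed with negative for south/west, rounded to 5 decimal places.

-53.81628, -124.06758

Lat: 48′ + 58.6″ = 48.97667′; 53 + 48.97667/60 = 53.816278
S ⇒ negate
Longitude: 124° + 4/60 + 3.3/3600 = 124 + 0.066667 + 0.000917 = 124.067583
hemisphere W, so the sign is −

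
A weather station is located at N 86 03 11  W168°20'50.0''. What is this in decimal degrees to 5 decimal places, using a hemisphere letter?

Lat: 86 + 3/60 + 11/3600 = 86.053056
Longitude: 20′ + 50″ = 20.83333′; 168 + 20.83333/60 = 168.347222

86.05306° N, 168.34722° W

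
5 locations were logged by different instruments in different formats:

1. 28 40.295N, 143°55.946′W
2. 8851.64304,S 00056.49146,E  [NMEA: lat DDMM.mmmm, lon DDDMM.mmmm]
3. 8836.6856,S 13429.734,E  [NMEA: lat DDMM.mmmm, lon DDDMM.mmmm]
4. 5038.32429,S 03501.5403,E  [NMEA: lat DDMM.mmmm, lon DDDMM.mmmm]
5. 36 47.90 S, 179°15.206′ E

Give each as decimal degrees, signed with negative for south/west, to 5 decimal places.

1. 28.67158, -143.93243
2. -88.86072, 0.94152
3. -88.61143, 134.49557
4. -50.63874, 35.02567
5. -36.79833, 179.25343

Point 1:
  φ: 40.295′ = 0.671583°; total 28.671583
  N → positive
  Longitude: 143 + 55.946/60 = 143.932433
  W → negative
Point 2:
  Latitude: split at 2 digits → 88° and 51.64304′; 88 + 51.64304/60 = 88.860717
  S → negative
  λ: degrees = first 3 digits = 0, minutes = 56.49146; 0 + 56.49146/60 = 0.941524
  E → positive
Point 3:
  Lat: split at 2 digits → 88° and 36.6856′; 88 + 36.6856/60 = 88.611427
  S → negative
  Longitude: split at 3 digits → 134° and 29.734′; 134 + 29.734/60 = 134.495567
  E ⇒ keep positive
Point 4:
  Latitude: split at 2 digits → 50° and 38.32429′; 50 + 38.32429/60 = 50.638738
  S → negative
  Longitude: degrees = first 3 digits = 35, minutes = 1.5403; 35 + 1.5403/60 = 35.025672
  E ⇒ keep positive
Point 5:
  Lat: 47.9′ = 0.798333°; total 36.798333
  S ⇒ negate
  Lon: 179 + 15.206/60 = 179.253433
  E ⇒ keep positive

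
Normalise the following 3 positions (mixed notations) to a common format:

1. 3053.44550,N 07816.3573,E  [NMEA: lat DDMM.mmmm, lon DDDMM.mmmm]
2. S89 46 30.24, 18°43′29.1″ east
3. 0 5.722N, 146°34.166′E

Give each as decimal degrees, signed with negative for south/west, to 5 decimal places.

Point 1:
  Lat: degrees = first 2 digits = 30, minutes = 53.4455; 30 + 53.4455/60 = 30.890758
  N → positive
  Lon: split at 3 digits → 078° and 16.3573′; 78 + 16.3573/60 = 78.272622
  E → positive
Point 2:
  Lat: 89 + 46/60 + 30.24/3600 = 89.775067
  S → negative
  λ: 18° + 43/60 + 29.1/3600 = 18 + 0.716667 + 0.008083 = 18.724750
  E ⇒ keep positive
Point 3:
  φ: 0 + 5.722/60 = 0.095367
  N → positive
  Longitude: 34.166′ = 0.569433°; total 146.569433
  E → positive

1. 30.89076, 78.27262
2. -89.77507, 18.72475
3. 0.09537, 146.56943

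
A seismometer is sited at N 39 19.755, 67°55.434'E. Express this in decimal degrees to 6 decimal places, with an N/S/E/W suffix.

39.329250° N, 67.923900° E

Latitude: 19.755′ = 0.329250°; total 39.3292500
λ: 67 + 55.434/60 = 67.9239000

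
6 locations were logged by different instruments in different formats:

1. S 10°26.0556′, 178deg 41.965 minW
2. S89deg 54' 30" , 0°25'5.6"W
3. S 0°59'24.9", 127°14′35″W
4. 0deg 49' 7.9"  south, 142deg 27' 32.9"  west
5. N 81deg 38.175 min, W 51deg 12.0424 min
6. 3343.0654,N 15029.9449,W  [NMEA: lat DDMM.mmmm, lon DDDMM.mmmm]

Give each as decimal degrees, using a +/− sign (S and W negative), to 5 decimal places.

1. -10.43426, -178.69942
2. -89.90833, -0.41822
3. -0.99025, -127.24306
4. -0.81886, -142.45914
5. 81.63625, -51.20071
6. 33.71776, -150.49908

Point 1:
  Latitude: 26.0556′ = 0.434260°; total 10.434260
  hemisphere S, so the sign is −
  λ: 41.965′ = 0.699417°; total 178.699417
  W ⇒ negate
Point 2:
  Lat: 89 + 54/60 + 30/3600 = 89.908333
  S → negative
  λ: 0 + 25/60 + 5.6/3600 = 0.418222
  hemisphere W, so the sign is −
Point 3:
  φ: 0° + 59/60 + 24.9/3600 = 0 + 0.983333 + 0.006917 = 0.990250
  S ⇒ negate
  Longitude: 127 + 14/60 + 35/3600 = 127.243056
  W → negative
Point 4:
  Latitude: 49′ + 7.9″ = 49.13167′; 0 + 49.13167/60 = 0.818861
  S ⇒ negate
  Longitude: 27′ + 32.9″ = 27.54833′; 142 + 27.54833/60 = 142.459139
  W → negative
Point 5:
  Lat: 81 + 38.175/60 = 81.636250
  N ⇒ keep positive
  λ: 12.0424′ = 0.200707°; total 51.200707
  W ⇒ negate
Point 6:
  φ: split at 2 digits → 33° and 43.0654′; 33 + 43.0654/60 = 33.717757
  N → positive
  λ: degrees = first 3 digits = 150, minutes = 29.9449; 150 + 29.9449/60 = 150.499082
  hemisphere W, so the sign is −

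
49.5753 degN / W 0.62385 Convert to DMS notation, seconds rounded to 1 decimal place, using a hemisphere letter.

φ: 0.575300° → 34.51800′; 0.51800 × 60 = 31.080″
λ: 0.623850 × 60 = 37.43100′ → 37′, remainder × 60 = 25.860″

49°34′31.1″ N, 0°37′25.9″ W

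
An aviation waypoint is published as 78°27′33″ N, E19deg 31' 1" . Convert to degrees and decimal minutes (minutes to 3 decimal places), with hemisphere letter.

78° 27.550′ N, 19° 31.017′ E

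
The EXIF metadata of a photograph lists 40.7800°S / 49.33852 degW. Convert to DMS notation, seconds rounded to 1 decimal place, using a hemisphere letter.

40°46′48.0″ S, 49°20′18.7″ W

Lat: 0.780000° → 46.80000′; 0.80000 × 60 = 48.000″
Lon: whole degrees 49; 20.31120′ → 20′ and 18.672″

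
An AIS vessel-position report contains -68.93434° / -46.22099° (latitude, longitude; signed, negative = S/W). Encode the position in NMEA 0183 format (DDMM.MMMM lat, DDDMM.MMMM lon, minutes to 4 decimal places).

6856.0604,S / 04613.2594,W

Latitude is negative → S; |value| = 68.934340
φ: 68° + 0.934340 × 60 = 68° 56.060400′
Longitude is negative → W; |value| = 46.220990
λ: 46° + 0.220990 × 60 = 46° 13.259400′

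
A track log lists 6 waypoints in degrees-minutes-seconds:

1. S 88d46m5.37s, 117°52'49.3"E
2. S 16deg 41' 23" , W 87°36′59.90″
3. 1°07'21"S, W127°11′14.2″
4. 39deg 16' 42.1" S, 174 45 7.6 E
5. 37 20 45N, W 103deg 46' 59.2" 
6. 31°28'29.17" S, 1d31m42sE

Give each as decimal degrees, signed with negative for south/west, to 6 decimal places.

Point 1:
  φ: 46′ + 5.37″ = 46.08950′; 88 + 46.08950/60 = 88.7681583
  S → negative
  Longitude: 117 + 52/60 + 49.3/3600 = 117.8803611
  E ⇒ keep positive
Point 2:
  Latitude: 41′ + 23″ = 41.38333′; 16 + 41.38333/60 = 16.6897222
  S ⇒ negate
  λ: 87° + 36/60 + 59.9/3600 = 87 + 0.600000 + 0.016639 = 87.6166389
  W ⇒ negate
Point 3:
  Lat: 1° + 7/60 + 21/3600 = 1 + 0.116667 + 0.005833 = 1.1225000
  S → negative
  Longitude: 127° + 11/60 + 14.2/3600 = 127 + 0.183333 + 0.003944 = 127.1872778
  hemisphere W, so the sign is −
Point 4:
  φ: 39 + 16/60 + 42.1/3600 = 39.2783611
  hemisphere S, so the sign is −
  Lon: 45′ + 7.6″ = 45.12667′; 174 + 45.12667/60 = 174.7521111
  E ⇒ keep positive
Point 5:
  Lat: 37 + 20/60 + 45/3600 = 37.3458333
  N ⇒ keep positive
  Lon: 103° + 46/60 + 59.2/3600 = 103 + 0.766667 + 0.016444 = 103.7831111
  W → negative
Point 6:
  Lat: 31 + 28/60 + 29.17/3600 = 31.4747694
  S ⇒ negate
  λ: 1° + 31/60 + 42/3600 = 1 + 0.516667 + 0.011667 = 1.5283333
  E → positive

1. -88.768158, 117.880361
2. -16.689722, -87.616639
3. -1.122500, -127.187278
4. -39.278361, 174.752111
5. 37.345833, -103.783111
6. -31.474769, 1.528333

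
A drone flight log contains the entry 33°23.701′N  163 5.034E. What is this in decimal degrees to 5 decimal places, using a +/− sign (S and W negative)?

33.39502, 163.08390

Latitude: 33 + 23.701/60 = 33.395017
N ⇒ keep positive
Lon: 5.034′ = 0.083900°; total 163.083900
E ⇒ keep positive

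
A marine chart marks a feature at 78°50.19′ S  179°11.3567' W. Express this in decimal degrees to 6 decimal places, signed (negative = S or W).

-78.836500, -179.189278

φ: 50.19′ = 0.836500°; total 78.8365000
S → negative
Lon: 179 + 11.3567/60 = 179.1892783
W → negative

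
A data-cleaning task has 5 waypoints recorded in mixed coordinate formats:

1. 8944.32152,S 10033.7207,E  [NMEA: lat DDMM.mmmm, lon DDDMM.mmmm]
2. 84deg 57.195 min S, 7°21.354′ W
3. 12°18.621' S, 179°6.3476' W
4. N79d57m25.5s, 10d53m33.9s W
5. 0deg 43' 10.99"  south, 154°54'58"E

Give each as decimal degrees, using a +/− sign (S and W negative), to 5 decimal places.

1. -89.73869, 100.56201
2. -84.95325, -7.35590
3. -12.31035, -179.10579
4. 79.95708, -10.89275
5. -0.71972, 154.91611

Point 1:
  φ: split at 2 digits → 89° and 44.32152′; 89 + 44.32152/60 = 89.738692
  S → negative
  Lon: split at 3 digits → 100° and 33.7207′; 100 + 33.7207/60 = 100.562012
  E → positive
Point 2:
  Lat: 84 + 57.195/60 = 84.953250
  S ⇒ negate
  Lon: 7 + 21.354/60 = 7.355900
  W ⇒ negate
Point 3:
  Lat: 18.621′ = 0.310350°; total 12.310350
  hemisphere S, so the sign is −
  Longitude: 179 + 6.3476/60 = 179.105793
  hemisphere W, so the sign is −
Point 4:
  Latitude: 79 + 57/60 + 25.5/3600 = 79.957083
  N → positive
  Longitude: 10 + 53/60 + 33.9/3600 = 10.892750
  hemisphere W, so the sign is −
Point 5:
  φ: 43′ + 10.99″ = 43.18317′; 0 + 43.18317/60 = 0.719719
  hemisphere S, so the sign is −
  Lon: 154 + 54/60 + 58/3600 = 154.916111
  E ⇒ keep positive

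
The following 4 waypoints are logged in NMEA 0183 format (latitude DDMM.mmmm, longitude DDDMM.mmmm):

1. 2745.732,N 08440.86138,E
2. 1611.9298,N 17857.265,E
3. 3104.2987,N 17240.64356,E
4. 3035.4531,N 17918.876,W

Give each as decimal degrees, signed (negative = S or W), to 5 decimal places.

1. 27.76220, 84.68102
2. 16.19883, 178.95442
3. 31.07165, 172.67739
4. 30.59089, -179.31460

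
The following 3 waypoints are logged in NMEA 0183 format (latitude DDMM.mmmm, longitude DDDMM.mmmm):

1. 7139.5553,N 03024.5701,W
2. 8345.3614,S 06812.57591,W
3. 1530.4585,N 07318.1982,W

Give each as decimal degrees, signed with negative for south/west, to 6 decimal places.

1. 71.659255, -30.409502
2. -83.756023, -68.209599
3. 15.507642, -73.303303

Point 1:
  Lat: split at 2 digits → 71° and 39.5553′; 71 + 39.5553/60 = 71.6592550
  N → positive
  Lon: split at 3 digits → 030° and 24.5701′; 30 + 24.5701/60 = 30.4095017
  W ⇒ negate
Point 2:
  Lat: degrees = first 2 digits = 83, minutes = 45.3614; 83 + 45.3614/60 = 83.7560233
  hemisphere S, so the sign is −
  Longitude: split at 3 digits → 068° and 12.57591′; 68 + 12.57591/60 = 68.2095985
  W → negative
Point 3:
  Latitude: split at 2 digits → 15° and 30.4585′; 15 + 30.4585/60 = 15.5076417
  N ⇒ keep positive
  Longitude: split at 3 digits → 073° and 18.1982′; 73 + 18.1982/60 = 73.3033033
  W → negative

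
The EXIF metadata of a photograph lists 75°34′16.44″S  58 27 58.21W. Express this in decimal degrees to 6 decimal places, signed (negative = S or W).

Lat: 75 + 34/60 + 16.44/3600 = 75.5712333
S ⇒ negate
Lon: 27′ + 58.21″ = 27.97017′; 58 + 27.97017/60 = 58.4661694
W → negative

-75.571233, -58.466169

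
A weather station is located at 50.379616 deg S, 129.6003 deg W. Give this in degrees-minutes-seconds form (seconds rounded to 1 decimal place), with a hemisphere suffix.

50°22′46.6″ S, 129°36′1.1″ W

φ: whole degrees 50; 22.77696′ → 22′ and 46.618″
Longitude: 0.600300 × 60 = 36.01800′ → 36′, remainder × 60 = 1.080″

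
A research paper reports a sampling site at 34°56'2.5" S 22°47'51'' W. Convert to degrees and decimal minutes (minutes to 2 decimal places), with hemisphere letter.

34° 56.04′ S, 22° 47.85′ W

φ: seconds/60 = 0.04167; minutes = 56 + 0.04167 = 56.0417
Longitude: 47 + 51/60 = 47.8500′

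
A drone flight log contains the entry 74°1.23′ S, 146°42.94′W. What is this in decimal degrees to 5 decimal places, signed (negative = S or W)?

-74.02050, -146.71567

Lat: 74 + 1.23/60 = 74.020500
S ⇒ negate
Lon: 146 + 42.94/60 = 146.715667
W → negative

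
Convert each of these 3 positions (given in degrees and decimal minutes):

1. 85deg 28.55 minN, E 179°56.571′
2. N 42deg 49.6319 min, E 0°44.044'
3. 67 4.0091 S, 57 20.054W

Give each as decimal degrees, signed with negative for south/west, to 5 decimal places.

1. 85.47583, 179.94285
2. 42.82720, 0.73407
3. -67.06682, -57.33423

Point 1:
  Latitude: 28.55′ = 0.475833°; total 85.475833
  N ⇒ keep positive
  λ: 56.571′ = 0.942850°; total 179.942850
  E → positive
Point 2:
  φ: 42 + 49.6319/60 = 42.827198
  N → positive
  λ: 44.044′ = 0.734067°; total 0.734067
  E ⇒ keep positive
Point 3:
  Latitude: 67 + 4.0091/60 = 67.066818
  S ⇒ negate
  Longitude: 57 + 20.054/60 = 57.334233
  hemisphere W, so the sign is −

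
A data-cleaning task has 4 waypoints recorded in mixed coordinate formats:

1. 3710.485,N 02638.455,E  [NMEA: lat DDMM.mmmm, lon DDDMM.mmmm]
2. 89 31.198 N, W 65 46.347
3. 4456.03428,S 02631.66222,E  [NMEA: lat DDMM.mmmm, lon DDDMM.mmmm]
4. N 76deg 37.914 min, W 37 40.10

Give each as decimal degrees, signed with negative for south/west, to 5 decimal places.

1. 37.17475, 26.64092
2. 89.51997, -65.77245
3. -44.93390, 26.52770
4. 76.63190, -37.66833

Point 1:
  Lat: split at 2 digits → 37° and 10.485′; 37 + 10.485/60 = 37.174750
  N → positive
  λ: degrees = first 3 digits = 26, minutes = 38.455; 26 + 38.455/60 = 26.640917
  E → positive
Point 2:
  Lat: 31.198′ = 0.519967°; total 89.519967
  N ⇒ keep positive
  Lon: 65 + 46.347/60 = 65.772450
  W ⇒ negate
Point 3:
  Lat: split at 2 digits → 44° and 56.03428′; 44 + 56.03428/60 = 44.933905
  S ⇒ negate
  Lon: degrees = first 3 digits = 26, minutes = 31.66222; 26 + 31.66222/60 = 26.527704
  E ⇒ keep positive
Point 4:
  φ: 76 + 37.914/60 = 76.631900
  N → positive
  Longitude: 40.1′ = 0.668333°; total 37.668333
  W → negative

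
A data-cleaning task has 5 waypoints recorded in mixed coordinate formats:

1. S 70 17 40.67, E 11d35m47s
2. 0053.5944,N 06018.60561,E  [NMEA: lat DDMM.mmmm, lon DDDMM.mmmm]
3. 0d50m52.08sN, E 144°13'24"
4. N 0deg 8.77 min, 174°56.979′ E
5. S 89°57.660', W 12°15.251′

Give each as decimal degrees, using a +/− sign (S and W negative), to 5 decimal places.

1. -70.29463, 11.59639
2. 0.89324, 60.31009
3. 0.84780, 144.22333
4. 0.14617, 174.94965
5. -89.96100, -12.25418

Point 1:
  φ: 70 + 17/60 + 40.67/3600 = 70.294631
  S ⇒ negate
  λ: 11° + 35/60 + 47/3600 = 11 + 0.583333 + 0.013056 = 11.596389
  E ⇒ keep positive
Point 2:
  Lat: split at 2 digits → 00° and 53.5944′; 0 + 53.5944/60 = 0.893240
  N ⇒ keep positive
  λ: degrees = first 3 digits = 60, minutes = 18.60561; 60 + 18.60561/60 = 60.310094
  E ⇒ keep positive
Point 3:
  Latitude: 50′ + 52.08″ = 50.86800′; 0 + 50.86800/60 = 0.847800
  N → positive
  Longitude: 144° + 13/60 + 24/3600 = 144 + 0.216667 + 0.006667 = 144.223333
  E → positive
Point 4:
  Lat: 0 + 8.77/60 = 0.146167
  N → positive
  Lon: 56.979′ = 0.949650°; total 174.949650
  E ⇒ keep positive
Point 5:
  Lat: 57.66′ = 0.961000°; total 89.961000
  S → negative
  Longitude: 12 + 15.251/60 = 12.254183
  hemisphere W, so the sign is −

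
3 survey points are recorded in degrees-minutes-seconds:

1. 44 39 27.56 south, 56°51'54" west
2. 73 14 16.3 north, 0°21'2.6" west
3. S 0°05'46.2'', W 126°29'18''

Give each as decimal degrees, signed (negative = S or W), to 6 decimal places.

Point 1:
  φ: 44° + 39/60 + 27.56/3600 = 44 + 0.650000 + 0.007656 = 44.6576556
  S → negative
  Lon: 51′ + 54″ = 51.90000′; 56 + 51.90000/60 = 56.8650000
  W → negative
Point 2:
  Lat: 14′ + 16.3″ = 14.27167′; 73 + 14.27167/60 = 73.2378611
  N → positive
  Longitude: 0° + 21/60 + 2.6/3600 = 0 + 0.350000 + 0.000722 = 0.3507222
  hemisphere W, so the sign is −
Point 3:
  φ: 0 + 5/60 + 46.2/3600 = 0.0961667
  hemisphere S, so the sign is −
  λ: 29′ + 18″ = 29.30000′; 126 + 29.30000/60 = 126.4883333
  W ⇒ negate

1. -44.657656, -56.865000
2. 73.237861, -0.350722
3. -0.096167, -126.488333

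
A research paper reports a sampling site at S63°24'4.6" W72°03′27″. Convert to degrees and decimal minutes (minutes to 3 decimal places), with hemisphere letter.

63° 24.077′ S, 72° 3.450′ W

Latitude: 24 + 4.6/60 = 24.07667′
λ: 3 + 27/60 = 3.45000′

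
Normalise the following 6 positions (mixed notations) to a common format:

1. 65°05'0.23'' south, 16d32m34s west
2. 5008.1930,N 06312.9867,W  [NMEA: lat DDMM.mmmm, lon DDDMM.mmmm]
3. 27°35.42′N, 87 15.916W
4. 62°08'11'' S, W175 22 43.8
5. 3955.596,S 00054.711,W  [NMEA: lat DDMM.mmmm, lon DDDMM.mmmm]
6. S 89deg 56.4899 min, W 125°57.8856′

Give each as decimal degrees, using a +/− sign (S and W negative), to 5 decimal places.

1. -65.08340, -16.54278
2. 50.13655, -63.21645
3. 27.59033, -87.26527
4. -62.13639, -175.37883
5. -39.92660, -0.91185
6. -89.94150, -125.96476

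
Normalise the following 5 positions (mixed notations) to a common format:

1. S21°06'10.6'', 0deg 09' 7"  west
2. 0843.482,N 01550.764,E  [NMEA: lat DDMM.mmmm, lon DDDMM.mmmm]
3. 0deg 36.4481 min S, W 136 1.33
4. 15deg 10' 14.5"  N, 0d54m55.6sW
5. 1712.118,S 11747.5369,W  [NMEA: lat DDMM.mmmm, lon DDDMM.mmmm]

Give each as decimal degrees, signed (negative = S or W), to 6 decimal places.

Point 1:
  Lat: 6′ + 10.6″ = 6.17667′; 21 + 6.17667/60 = 21.1029444
  hemisphere S, so the sign is −
  Lon: 9′ + 7″ = 9.11667′; 0 + 9.11667/60 = 0.1519444
  hemisphere W, so the sign is −
Point 2:
  φ: degrees = first 2 digits = 8, minutes = 43.482; 8 + 43.482/60 = 8.7247000
  N → positive
  λ: split at 3 digits → 015° and 50.764′; 15 + 50.764/60 = 15.8460667
  E → positive
Point 3:
  Latitude: 36.4481′ = 0.607468°; total 0.6074683
  S ⇒ negate
  λ: 1.33′ = 0.022167°; total 136.0221667
  W ⇒ negate
Point 4:
  φ: 15° + 10/60 + 14.5/3600 = 15 + 0.166667 + 0.004028 = 15.1706944
  N → positive
  Lon: 0° + 54/60 + 55.6/3600 = 0 + 0.900000 + 0.015444 = 0.9154444
  W ⇒ negate
Point 5:
  Latitude: split at 2 digits → 17° and 12.118′; 17 + 12.118/60 = 17.2019667
  S ⇒ negate
  λ: split at 3 digits → 117° and 47.5369′; 117 + 47.5369/60 = 117.7922817
  W ⇒ negate

1. -21.102944, -0.151944
2. 8.724700, 15.846067
3. -0.607468, -136.022167
4. 15.170694, -0.915444
5. -17.201967, -117.792282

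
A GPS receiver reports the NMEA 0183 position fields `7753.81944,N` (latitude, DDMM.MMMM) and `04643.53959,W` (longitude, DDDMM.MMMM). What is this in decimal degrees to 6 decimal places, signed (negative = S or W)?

φ: split at 2 digits → 77° and 53.81944′; 77 + 53.81944/60 = 77.8969907
N → positive
Longitude: degrees = first 3 digits = 46, minutes = 43.53959; 46 + 43.53959/60 = 46.7256598
hemisphere W, so the sign is −

77.896991, -46.725660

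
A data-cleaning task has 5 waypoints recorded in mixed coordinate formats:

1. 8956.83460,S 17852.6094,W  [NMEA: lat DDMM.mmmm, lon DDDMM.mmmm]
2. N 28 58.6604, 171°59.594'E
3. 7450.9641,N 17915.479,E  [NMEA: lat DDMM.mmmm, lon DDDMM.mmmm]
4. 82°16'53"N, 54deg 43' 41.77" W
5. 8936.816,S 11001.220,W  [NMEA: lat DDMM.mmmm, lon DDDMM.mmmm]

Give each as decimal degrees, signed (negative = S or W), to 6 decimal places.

Point 1:
  Latitude: degrees = first 2 digits = 89, minutes = 56.8346; 89 + 56.8346/60 = 89.9472433
  S ⇒ negate
  λ: split at 3 digits → 178° and 52.6094′; 178 + 52.6094/60 = 178.8768233
  hemisphere W, so the sign is −
Point 2:
  Lat: 28 + 58.6604/60 = 28.9776733
  N → positive
  Longitude: 171 + 59.594/60 = 171.9932333
  E ⇒ keep positive
Point 3:
  φ: degrees = first 2 digits = 74, minutes = 50.9641; 74 + 50.9641/60 = 74.8494017
  N ⇒ keep positive
  λ: split at 3 digits → 179° and 15.479′; 179 + 15.479/60 = 179.2579833
  E → positive
Point 4:
  Lat: 82 + 16/60 + 53/3600 = 82.2813889
  N → positive
  λ: 43′ + 41.77″ = 43.69617′; 54 + 43.69617/60 = 54.7282694
  W ⇒ negate
Point 5:
  Lat: degrees = first 2 digits = 89, minutes = 36.816; 89 + 36.816/60 = 89.6136000
  S → negative
  λ: split at 3 digits → 110° and 1.22′; 110 + 1.22/60 = 110.0203333
  W ⇒ negate

1. -89.947243, -178.876823
2. 28.977673, 171.993233
3. 74.849402, 179.257983
4. 82.281389, -54.728269
5. -89.613600, -110.020333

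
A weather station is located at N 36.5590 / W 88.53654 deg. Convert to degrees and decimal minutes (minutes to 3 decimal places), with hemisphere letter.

36° 33.540′ N, 88° 32.192′ W

Latitude: 36° + 0.559000 × 60 = 36° 33.54000′
λ: fractional part 0.536540 → 32.19240 minutes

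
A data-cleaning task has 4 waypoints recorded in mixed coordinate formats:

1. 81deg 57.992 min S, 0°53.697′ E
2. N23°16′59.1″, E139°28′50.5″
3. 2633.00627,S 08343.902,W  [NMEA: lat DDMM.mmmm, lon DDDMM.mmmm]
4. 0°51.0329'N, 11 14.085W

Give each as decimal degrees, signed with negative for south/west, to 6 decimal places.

1. -81.966533, 0.894950
2. 23.283083, 139.480694
3. -26.550105, -83.731700
4. 0.850548, -11.234750

Point 1:
  Latitude: 57.992′ = 0.966533°; total 81.9665333
  S → negative
  Longitude: 53.697′ = 0.894950°; total 0.8949500
  E → positive
Point 2:
  Latitude: 23° + 16/60 + 59.1/3600 = 23 + 0.266667 + 0.016417 = 23.2830833
  N ⇒ keep positive
  Longitude: 139° + 28/60 + 50.5/3600 = 139 + 0.466667 + 0.014028 = 139.4806944
  E → positive
Point 3:
  Lat: split at 2 digits → 26° and 33.00627′; 26 + 33.00627/60 = 26.5501045
  S ⇒ negate
  Longitude: split at 3 digits → 083° and 43.902′; 83 + 43.902/60 = 83.7317000
  hemisphere W, so the sign is −
Point 4:
  Lat: 51.0329′ = 0.850548°; total 0.8505483
  N ⇒ keep positive
  Longitude: 14.085′ = 0.234750°; total 11.2347500
  hemisphere W, so the sign is −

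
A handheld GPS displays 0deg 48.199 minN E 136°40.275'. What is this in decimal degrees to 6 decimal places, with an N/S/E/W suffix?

Latitude: 0 + 48.199/60 = 0.8033167
Lon: 136 + 40.275/60 = 136.6712500

0.803317° N, 136.671250° E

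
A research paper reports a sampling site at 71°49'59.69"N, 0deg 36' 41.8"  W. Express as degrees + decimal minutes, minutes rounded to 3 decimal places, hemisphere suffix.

71° 49.995′ N, 0° 36.697′ W

φ: 49 + 59.69/60 = 49.99483′
λ: seconds/60 = 0.69667; minutes = 36 + 0.69667 = 36.69667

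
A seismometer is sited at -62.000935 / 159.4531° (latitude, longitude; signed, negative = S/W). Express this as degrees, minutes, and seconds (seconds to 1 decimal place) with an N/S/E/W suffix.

62°00′3.4″ S, 159°27′11.2″ E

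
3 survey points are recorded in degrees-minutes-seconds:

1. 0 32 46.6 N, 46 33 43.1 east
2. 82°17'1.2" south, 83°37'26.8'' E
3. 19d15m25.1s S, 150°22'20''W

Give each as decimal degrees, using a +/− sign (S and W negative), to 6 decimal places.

1. 0.546278, 46.561972
2. -82.283667, 83.624111
3. -19.256972, -150.372222

Point 1:
  Latitude: 0 + 32/60 + 46.6/3600 = 0.5462778
  N ⇒ keep positive
  Lon: 33′ + 43.1″ = 33.71833′; 46 + 33.71833/60 = 46.5619722
  E ⇒ keep positive
Point 2:
  Latitude: 82 + 17/60 + 1.2/3600 = 82.2836667
  S ⇒ negate
  λ: 37′ + 26.8″ = 37.44667′; 83 + 37.44667/60 = 83.6241111
  E ⇒ keep positive
Point 3:
  φ: 19 + 15/60 + 25.1/3600 = 19.2569722
  S ⇒ negate
  Longitude: 22′ + 20″ = 22.33333′; 150 + 22.33333/60 = 150.3722222
  W ⇒ negate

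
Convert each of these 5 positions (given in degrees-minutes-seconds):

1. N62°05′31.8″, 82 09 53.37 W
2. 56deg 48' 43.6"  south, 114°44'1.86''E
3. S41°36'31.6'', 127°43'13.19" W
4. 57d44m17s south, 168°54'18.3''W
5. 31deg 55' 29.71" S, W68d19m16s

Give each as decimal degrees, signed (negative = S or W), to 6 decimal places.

Point 1:
  Latitude: 62 + 5/60 + 31.8/3600 = 62.0921667
  N ⇒ keep positive
  Longitude: 82 + 9/60 + 53.37/3600 = 82.1648250
  W ⇒ negate
Point 2:
  Lat: 48′ + 43.6″ = 48.72667′; 56 + 48.72667/60 = 56.8121111
  hemisphere S, so the sign is −
  λ: 114 + 44/60 + 1.86/3600 = 114.7338500
  E → positive
Point 3:
  φ: 41 + 36/60 + 31.6/3600 = 41.6087778
  S → negative
  Lon: 127° + 43/60 + 13.19/3600 = 127 + 0.716667 + 0.003664 = 127.7203306
  W ⇒ negate
Point 4:
  Lat: 57 + 44/60 + 17/3600 = 57.7380556
  hemisphere S, so the sign is −
  Longitude: 168 + 54/60 + 18.3/3600 = 168.9050833
  hemisphere W, so the sign is −
Point 5:
  φ: 31° + 55/60 + 29.71/3600 = 31 + 0.916667 + 0.008253 = 31.9249194
  S → negative
  Longitude: 19′ + 16″ = 19.26667′; 68 + 19.26667/60 = 68.3211111
  W ⇒ negate

1. 62.092167, -82.164825
2. -56.812111, 114.733850
3. -41.608778, -127.720331
4. -57.738056, -168.905083
5. -31.924919, -68.321111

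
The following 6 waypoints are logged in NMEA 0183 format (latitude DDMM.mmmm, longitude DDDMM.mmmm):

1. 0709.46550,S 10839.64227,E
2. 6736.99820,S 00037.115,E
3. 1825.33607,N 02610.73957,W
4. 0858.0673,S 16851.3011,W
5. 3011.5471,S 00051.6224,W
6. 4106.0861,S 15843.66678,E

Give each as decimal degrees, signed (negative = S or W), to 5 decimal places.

1. -7.15776, 108.66070
2. -67.61664, 0.61858
3. 18.42227, -26.17899
4. -8.96779, -168.85502
5. -30.19245, -0.86037
6. -41.10144, 158.72778

Point 1:
  Lat: split at 2 digits → 07° and 9.4655′; 7 + 9.4655/60 = 7.157758
  S → negative
  λ: degrees = first 3 digits = 108, minutes = 39.64227; 108 + 39.64227/60 = 108.660705
  E ⇒ keep positive
Point 2:
  φ: degrees = first 2 digits = 67, minutes = 36.9982; 67 + 36.9982/60 = 67.616637
  S → negative
  Longitude: degrees = first 3 digits = 0, minutes = 37.115; 0 + 37.115/60 = 0.618583
  E → positive
Point 3:
  Lat: split at 2 digits → 18° and 25.33607′; 18 + 25.33607/60 = 18.422268
  N ⇒ keep positive
  Longitude: split at 3 digits → 026° and 10.73957′; 26 + 10.73957/60 = 26.178993
  W → negative
Point 4:
  Lat: degrees = first 2 digits = 8, minutes = 58.0673; 8 + 58.0673/60 = 8.967788
  S → negative
  Lon: split at 3 digits → 168° and 51.3011′; 168 + 51.3011/60 = 168.855018
  W ⇒ negate
Point 5:
  Lat: degrees = first 2 digits = 30, minutes = 11.5471; 30 + 11.5471/60 = 30.192452
  hemisphere S, so the sign is −
  Lon: degrees = first 3 digits = 0, minutes = 51.6224; 0 + 51.6224/60 = 0.860373
  W ⇒ negate
Point 6:
  φ: split at 2 digits → 41° and 6.0861′; 41 + 6.0861/60 = 41.101435
  S ⇒ negate
  Longitude: split at 3 digits → 158° and 43.66678′; 158 + 43.66678/60 = 158.727780
  E ⇒ keep positive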